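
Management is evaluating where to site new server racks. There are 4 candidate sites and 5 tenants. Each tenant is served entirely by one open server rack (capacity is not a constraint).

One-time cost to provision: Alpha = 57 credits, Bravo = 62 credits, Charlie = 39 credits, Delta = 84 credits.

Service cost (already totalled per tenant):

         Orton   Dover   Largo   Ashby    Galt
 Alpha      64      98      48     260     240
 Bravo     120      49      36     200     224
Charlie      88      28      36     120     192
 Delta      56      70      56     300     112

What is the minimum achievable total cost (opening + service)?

Minimum total cost: 475

For any fixed open set, each tenant goes to its cheapest open site; total = fixed + service.
{Charlie, Delta}: Orton→Delta 56, Dover→Charlie 28, Largo→Charlie 36, Ashby→Charlie 120, Galt→Delta 112. Service 352; fixed 123; total 475.
{Charlie}: Orton→Charlie 88, Dover→Charlie 28, Largo→Charlie 36, Ashby→Charlie 120, Galt→Charlie 192. Service 464; fixed 39; total 503.
{Alpha, Charlie, Delta}: Orton→Delta 56, Dover→Charlie 28, Largo→Charlie 36, Ashby→Charlie 120, Galt→Delta 112. Service 352; fixed 180; total 532.
{Alpha, Bravo, Charlie, Delta}: Orton→Delta 56, Dover→Charlie 28, Largo→Bravo 36, Ashby→Charlie 120, Galt→Delta 112. Service 352; fixed 242; total 594.
No other subset beats 475.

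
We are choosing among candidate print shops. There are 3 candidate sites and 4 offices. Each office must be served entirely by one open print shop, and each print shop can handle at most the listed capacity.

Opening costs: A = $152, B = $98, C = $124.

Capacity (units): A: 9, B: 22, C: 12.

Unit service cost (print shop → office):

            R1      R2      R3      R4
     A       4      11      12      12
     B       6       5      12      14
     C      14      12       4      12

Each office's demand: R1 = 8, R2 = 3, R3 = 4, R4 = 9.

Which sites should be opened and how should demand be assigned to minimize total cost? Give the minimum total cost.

Minimum total cost: 427

Open {B, C}: R1→B 6·8=48, R2→B 5·3=15, R3→C 4·4=16, R4→B 14·9=126.
Loads: B carries 20/22, C carries 4/12. Service 205; fixed 222; total 427.
Next best feasible plan costs 441.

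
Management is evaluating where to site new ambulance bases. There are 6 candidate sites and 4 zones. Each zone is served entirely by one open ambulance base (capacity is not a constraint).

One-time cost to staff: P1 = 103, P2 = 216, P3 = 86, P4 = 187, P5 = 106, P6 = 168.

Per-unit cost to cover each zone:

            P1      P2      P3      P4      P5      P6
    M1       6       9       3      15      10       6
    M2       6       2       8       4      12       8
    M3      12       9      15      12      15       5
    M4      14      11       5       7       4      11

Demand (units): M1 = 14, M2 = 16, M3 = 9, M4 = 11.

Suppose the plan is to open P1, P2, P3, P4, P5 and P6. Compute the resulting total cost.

Total cost: 1029

Each zone is assigned to its cheapest site among the open ones.
{P1, P2, P3, P4, P5, P6}: M1→P3 3·14=42, M2→P2 2·16=32, M3→P6 5·9=45, M4→P5 4·11=44. Service 163; fixed 866; total 1029.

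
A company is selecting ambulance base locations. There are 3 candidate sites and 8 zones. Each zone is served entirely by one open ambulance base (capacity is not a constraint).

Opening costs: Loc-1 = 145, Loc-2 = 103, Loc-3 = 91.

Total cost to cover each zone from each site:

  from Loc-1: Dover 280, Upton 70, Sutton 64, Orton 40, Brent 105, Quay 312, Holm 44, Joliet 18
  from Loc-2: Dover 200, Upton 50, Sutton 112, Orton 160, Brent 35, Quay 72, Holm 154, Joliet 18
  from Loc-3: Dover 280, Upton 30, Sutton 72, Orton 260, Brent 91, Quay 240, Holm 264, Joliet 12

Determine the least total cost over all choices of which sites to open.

Minimum total cost: 771

For any fixed open set, each zone goes to its cheapest open site; total = fixed + service.
{Loc-1, Loc-2}: Dover→Loc-2 200, Upton→Loc-2 50, Sutton→Loc-1 64, Orton→Loc-1 40, Brent→Loc-2 35, Quay→Loc-2 72, Holm→Loc-1 44, Joliet→Loc-1 18. Service 523; fixed 248; total 771.
{Loc-1, Loc-2, Loc-3}: service 497 + fixed 339 = 836
{Loc-2}: Dover→Loc-2 200, Upton→Loc-2 50, Sutton→Loc-2 112, Orton→Loc-2 160, Brent→Loc-2 35, Quay→Loc-2 72, Holm→Loc-2 154, Joliet→Loc-2 18. Service 801; fixed 103; total 904.
{Loc-3}: service 1249 + fixed 91 = 1340
No other subset beats 771.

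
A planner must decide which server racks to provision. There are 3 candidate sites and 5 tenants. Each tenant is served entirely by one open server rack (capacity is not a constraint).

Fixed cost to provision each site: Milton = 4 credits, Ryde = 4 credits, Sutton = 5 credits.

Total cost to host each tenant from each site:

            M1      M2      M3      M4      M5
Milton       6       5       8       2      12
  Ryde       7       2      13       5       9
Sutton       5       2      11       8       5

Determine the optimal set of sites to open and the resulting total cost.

For any fixed open set, each tenant goes to its cheapest open site; total = fixed + service.
{Milton, Sutton}: M1→Sutton 5, M2→Sutton 2, M3→Milton 8, M4→Milton 2, M5→Sutton 5. Service 22; fixed 9; total 31.
{Milton, Ryde}: service 27 + fixed 8 = 35
{Milton, Ryde, Sutton}: service 22 + fixed 13 = 35
{Milton}: M1→Milton 6, M2→Milton 5, M3→Milton 8, M4→Milton 2, M5→Milton 12. Service 33; fixed 4; total 37.
No other subset beats 31.

Open Milton and Sutton; minimum total cost 31.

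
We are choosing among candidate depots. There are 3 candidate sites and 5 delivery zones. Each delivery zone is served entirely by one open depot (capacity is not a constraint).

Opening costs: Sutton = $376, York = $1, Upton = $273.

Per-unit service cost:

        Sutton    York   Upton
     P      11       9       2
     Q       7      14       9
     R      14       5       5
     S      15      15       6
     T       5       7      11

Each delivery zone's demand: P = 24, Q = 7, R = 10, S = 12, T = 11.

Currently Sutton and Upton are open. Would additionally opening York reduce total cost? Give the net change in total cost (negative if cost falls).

Current service cost with {Sutton, Upton}: 274.
Adding York: each delivery zone re-picks its cheapest; new service cost 274, saving 0.
Extra fixed cost: 1. Net change = 1 − 0 = 1.
(Totals: 923 → 924.)

No — net change +1 (cost rises by 1).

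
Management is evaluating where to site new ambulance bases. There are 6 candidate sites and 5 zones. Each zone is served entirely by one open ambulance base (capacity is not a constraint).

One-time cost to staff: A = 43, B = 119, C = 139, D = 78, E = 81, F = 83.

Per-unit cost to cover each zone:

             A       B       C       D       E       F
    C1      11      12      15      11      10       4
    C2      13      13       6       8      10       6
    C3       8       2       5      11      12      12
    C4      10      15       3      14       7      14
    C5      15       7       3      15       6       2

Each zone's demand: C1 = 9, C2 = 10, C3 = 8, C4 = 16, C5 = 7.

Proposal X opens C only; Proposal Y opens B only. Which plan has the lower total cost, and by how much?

Proposal X is cheaper by 219.

Proposal X: {C}: C1→C 15·9=135, C2→C 6·10=60, C3→C 5·8=40, C4→C 3·16=48, C5→C 3·7=21. Service 304; fixed 139; total 443.
Proposal Y: {B}: C1→B 12·9=108, C2→B 13·10=130, C3→B 2·8=16, C4→B 15·16=240, C5→B 7·7=49. Service 543; fixed 119; total 662.
Difference: |443 − 662| = 219.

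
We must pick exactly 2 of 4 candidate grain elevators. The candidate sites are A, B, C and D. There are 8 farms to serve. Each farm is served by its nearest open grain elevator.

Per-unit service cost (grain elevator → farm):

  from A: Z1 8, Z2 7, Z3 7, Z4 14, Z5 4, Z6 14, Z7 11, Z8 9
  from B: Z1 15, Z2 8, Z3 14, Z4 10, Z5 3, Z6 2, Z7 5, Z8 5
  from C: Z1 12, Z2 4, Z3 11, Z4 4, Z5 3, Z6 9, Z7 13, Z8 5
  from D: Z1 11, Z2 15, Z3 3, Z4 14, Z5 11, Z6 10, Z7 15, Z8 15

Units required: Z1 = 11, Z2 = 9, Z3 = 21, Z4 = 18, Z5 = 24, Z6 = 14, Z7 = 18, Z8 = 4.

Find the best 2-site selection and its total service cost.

With exactly 2 open, each farm uses its cheapest among the chosen.
{B, D}: Z1→D 11·11=121, Z2→B 8·9=72, Z3→D 3·21=63, Z4→B 10·18=180, Z5→B 3·24=72, Z6→B 2·14=28, Z7→B 5·18=90, Z8→B 5·4=20. Service cost 646.
{B, C}: service cost 681
{A, B}: service cost 688
Among all 6 size-2 choices, {B, D} is lowest.

Choose B and D; total service cost 646.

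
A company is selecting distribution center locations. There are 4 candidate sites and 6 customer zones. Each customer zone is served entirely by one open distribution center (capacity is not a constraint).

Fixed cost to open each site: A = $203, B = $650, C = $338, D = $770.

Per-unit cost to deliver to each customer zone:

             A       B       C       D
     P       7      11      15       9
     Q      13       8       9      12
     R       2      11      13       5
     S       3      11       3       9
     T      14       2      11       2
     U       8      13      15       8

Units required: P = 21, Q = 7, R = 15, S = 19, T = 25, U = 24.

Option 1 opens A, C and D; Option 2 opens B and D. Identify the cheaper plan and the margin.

Option 1: {A, C, D}: P→A 7·21=147, Q→C 9·7=63, R→A 2·15=30, S→A 3·19=57, T→D 2·25=50, U→A 8·24=192. Service 539; fixed 1311; total 1850.
Option 2: {B, D}: P→D 9·21=189, Q→B 8·7=56, R→D 5·15=75, S→D 9·19=171, T→B 2·25=50, U→D 8·24=192. Service 733; fixed 1420; total 2153.
Difference: |1850 − 2153| = 303.

Option 1 is cheaper by 303.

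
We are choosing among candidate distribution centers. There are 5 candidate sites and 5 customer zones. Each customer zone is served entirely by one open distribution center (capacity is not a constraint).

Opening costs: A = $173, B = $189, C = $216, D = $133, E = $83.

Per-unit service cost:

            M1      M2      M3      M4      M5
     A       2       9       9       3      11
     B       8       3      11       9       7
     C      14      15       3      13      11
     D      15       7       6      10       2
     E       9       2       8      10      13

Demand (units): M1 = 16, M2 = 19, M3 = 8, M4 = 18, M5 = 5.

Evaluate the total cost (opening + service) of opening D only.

Each customer zone is assigned to its cheapest site among the open ones.
{D}: M1→D 15·16=240, M2→D 7·19=133, M3→D 6·8=48, M4→D 10·18=180, M5→D 2·5=10. Service 611; fixed 133; total 744.

Total cost: 744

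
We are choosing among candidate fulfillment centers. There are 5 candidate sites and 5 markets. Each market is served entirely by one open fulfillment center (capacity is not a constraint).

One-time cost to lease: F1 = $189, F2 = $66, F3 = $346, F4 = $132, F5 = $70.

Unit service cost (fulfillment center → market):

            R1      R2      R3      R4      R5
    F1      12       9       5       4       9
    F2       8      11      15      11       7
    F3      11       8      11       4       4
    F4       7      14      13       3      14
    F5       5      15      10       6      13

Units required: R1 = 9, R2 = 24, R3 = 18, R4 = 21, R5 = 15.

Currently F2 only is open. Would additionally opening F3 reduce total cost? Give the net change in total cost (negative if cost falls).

No — net change +10 (cost rises by 10).

Current service cost with {F2}: 942.
Adding F3: each market re-picks its cheapest; new service cost 606, saving 336.
Extra fixed cost: 346. Net change = 346 − 336 = 10.
(Totals: 1008 → 1018.)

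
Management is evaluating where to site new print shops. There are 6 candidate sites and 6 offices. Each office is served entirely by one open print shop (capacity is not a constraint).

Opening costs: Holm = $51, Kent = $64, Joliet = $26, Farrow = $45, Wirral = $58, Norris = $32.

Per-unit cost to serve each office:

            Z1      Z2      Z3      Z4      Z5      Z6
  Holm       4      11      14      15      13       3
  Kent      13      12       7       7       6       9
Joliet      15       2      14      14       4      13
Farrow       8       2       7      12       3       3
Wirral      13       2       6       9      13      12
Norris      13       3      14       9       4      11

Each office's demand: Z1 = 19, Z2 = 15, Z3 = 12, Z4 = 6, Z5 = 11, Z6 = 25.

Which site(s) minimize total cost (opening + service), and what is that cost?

Open Holm and Farrow; minimum total cost 466.

For any fixed open set, each office goes to its cheapest open site; total = fixed + service.
{Holm, Farrow}: Z1→Holm 4·19=76, Z2→Farrow 2·15=30, Z3→Farrow 7·12=84, Z4→Farrow 12·6=72, Z5→Farrow 3·11=33, Z6→Holm 3·25=75. Service 370; fixed 96; total 466.
{Holm, Farrow, Norris}: service 352 + fixed 128 = 480
{Holm, Joliet, Wirral}: Z1→Holm 4·19=76, Z2→Joliet 2·15=30, Z3→Wirral 6·12=72, Z4→Wirral 9·6=54, Z5→Joliet 4·11=44, Z6→Holm 3·25=75. Service 351; fixed 135; total 486.
{Holm, Kent, Joliet, Farrow, Wirral, Norris}: service 328 + fixed 276 = 604
No other subset beats 466.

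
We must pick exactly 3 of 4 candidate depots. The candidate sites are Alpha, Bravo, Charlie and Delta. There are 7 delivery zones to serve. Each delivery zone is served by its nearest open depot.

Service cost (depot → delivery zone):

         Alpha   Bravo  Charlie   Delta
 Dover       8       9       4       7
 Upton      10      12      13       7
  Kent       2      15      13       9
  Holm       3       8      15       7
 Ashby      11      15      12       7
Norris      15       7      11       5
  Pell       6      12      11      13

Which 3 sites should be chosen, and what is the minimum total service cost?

Choose Alpha, Charlie and Delta; total service cost 34.

With exactly 3 open, each delivery zone uses its cheapest among the chosen.
{Alpha, Charlie, Delta}: Dover→Charlie 4, Upton→Delta 7, Kent→Alpha 2, Holm→Alpha 3, Ashby→Delta 7, Norris→Delta 5, Pell→Alpha 6. Service cost 34.
{Alpha, Bravo, Delta}: service cost 37
{Alpha, Bravo, Charlie}: service cost 43
Among all 4 size-3 choices, {Alpha, Charlie, Delta} is lowest.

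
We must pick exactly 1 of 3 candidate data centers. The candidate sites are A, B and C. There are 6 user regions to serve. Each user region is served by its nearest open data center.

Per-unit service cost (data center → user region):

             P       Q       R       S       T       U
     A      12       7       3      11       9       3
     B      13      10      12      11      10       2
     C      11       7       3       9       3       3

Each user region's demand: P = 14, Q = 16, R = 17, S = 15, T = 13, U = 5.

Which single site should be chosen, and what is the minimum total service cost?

With exactly 1 open, each user region uses its cheapest among the chosen.
{C}: P→C 11·14=154, Q→C 7·16=112, R→C 3·17=51, S→C 9·15=135, T→C 3·13=39, U→C 3·5=15. Service cost 506.
{A}: service cost 628
{B}: service cost 851
Among all 3 size-1 choices, {C} is lowest.

Choose C only; total service cost 506.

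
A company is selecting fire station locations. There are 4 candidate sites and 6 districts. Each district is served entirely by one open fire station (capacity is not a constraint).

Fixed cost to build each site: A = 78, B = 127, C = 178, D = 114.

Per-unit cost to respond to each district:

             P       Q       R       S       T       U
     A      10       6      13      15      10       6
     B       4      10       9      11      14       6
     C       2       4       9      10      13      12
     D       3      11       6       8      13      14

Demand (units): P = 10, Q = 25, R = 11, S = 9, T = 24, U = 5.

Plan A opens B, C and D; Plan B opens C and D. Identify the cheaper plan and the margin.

Plan A: {B, C, D}: P→C 2·10=20, Q→C 4·25=100, R→D 6·11=66, S→D 8·9=72, T→C 13·24=312, U→B 6·5=30. Service 600; fixed 419; total 1019.
Plan B: {C, D}: P→C 2·10=20, Q→C 4·25=100, R→D 6·11=66, S→D 8·9=72, T→C 13·24=312, U→C 12·5=60. Service 630; fixed 292; total 922.
Difference: |1019 − 922| = 97.

Plan B is cheaper by 97.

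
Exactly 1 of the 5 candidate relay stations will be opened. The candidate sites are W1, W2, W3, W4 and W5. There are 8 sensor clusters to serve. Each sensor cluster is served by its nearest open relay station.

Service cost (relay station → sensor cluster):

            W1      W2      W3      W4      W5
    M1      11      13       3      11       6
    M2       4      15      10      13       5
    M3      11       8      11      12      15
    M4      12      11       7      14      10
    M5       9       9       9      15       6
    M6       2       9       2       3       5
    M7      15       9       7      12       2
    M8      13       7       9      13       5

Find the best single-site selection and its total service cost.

With exactly 1 open, each sensor cluster uses its cheapest among the chosen.
{W5}: M1→W5 6, M2→W5 5, M3→W5 15, M4→W5 10, M5→W5 6, M6→W5 5, M7→W5 2, M8→W5 5. Service cost 54.
{W3}: service cost 58
{W1}: service cost 77
Among all 5 size-1 choices, {W5} is lowest.

Choose W5 only; total service cost 54.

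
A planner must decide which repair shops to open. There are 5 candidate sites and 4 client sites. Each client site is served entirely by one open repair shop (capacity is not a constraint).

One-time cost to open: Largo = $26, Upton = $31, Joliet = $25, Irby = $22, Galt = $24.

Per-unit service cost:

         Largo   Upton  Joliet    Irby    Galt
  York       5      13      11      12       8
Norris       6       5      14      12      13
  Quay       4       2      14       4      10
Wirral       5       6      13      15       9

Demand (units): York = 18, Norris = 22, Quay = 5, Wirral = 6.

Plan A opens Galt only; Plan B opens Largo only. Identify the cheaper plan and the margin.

Plan A: {Galt}: York→Galt 8·18=144, Norris→Galt 13·22=286, Quay→Galt 10·5=50, Wirral→Galt 9·6=54. Service 534; fixed 24; total 558.
Plan B: {Largo}: York→Largo 5·18=90, Norris→Largo 6·22=132, Quay→Largo 4·5=20, Wirral→Largo 5·6=30. Service 272; fixed 26; total 298.
Difference: |558 − 298| = 260.

Plan B is cheaper by 260.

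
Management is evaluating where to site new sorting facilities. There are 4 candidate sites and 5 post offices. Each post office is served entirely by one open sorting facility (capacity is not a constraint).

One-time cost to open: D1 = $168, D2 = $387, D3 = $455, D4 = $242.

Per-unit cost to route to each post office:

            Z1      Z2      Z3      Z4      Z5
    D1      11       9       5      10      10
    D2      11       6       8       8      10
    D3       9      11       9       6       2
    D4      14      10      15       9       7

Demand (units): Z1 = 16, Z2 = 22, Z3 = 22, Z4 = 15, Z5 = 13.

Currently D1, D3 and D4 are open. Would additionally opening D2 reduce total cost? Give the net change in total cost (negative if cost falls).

No — net change +321 (cost rises by 321).

Current service cost with {D1, D3, D4}: 568.
Adding D2: each post office re-picks its cheapest; new service cost 502, saving 66.
Extra fixed cost: 387. Net change = 387 − 66 = 321.
(Totals: 1433 → 1754.)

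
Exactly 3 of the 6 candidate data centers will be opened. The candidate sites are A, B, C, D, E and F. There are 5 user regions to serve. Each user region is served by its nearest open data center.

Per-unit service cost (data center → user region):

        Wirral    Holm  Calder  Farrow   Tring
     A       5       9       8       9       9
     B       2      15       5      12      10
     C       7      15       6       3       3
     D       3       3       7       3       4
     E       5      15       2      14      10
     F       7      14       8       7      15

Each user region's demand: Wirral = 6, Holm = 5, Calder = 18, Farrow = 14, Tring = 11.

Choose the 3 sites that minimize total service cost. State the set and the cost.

Choose C, D and E; total service cost 144.

With exactly 3 open, each user region uses its cheapest among the chosen.
{C, D, E}: Wirral→D 3·6=18, Holm→D 3·5=15, Calder→E 2·18=36, Farrow→C 3·14=42, Tring→C 3·11=33. Service cost 144.
{B, D, E}: service cost 149
{A, D, E}: service cost 155
Among all 20 size-3 choices, {C, D, E} is lowest.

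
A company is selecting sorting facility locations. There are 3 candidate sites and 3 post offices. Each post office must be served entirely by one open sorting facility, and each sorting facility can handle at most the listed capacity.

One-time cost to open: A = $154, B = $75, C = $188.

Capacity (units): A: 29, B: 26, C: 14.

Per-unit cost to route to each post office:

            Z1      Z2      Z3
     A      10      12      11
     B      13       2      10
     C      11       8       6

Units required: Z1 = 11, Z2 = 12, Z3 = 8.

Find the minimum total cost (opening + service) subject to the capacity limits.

Minimum total cost: 443

Open {A, B}: Z1→A 10·11=110, Z2→B 2·12=24, Z3→B 10·8=80.
Loads: A carries 11/29, B carries 20/26. Service 214; fixed 229; total 443.
Next best feasible plan costs 451.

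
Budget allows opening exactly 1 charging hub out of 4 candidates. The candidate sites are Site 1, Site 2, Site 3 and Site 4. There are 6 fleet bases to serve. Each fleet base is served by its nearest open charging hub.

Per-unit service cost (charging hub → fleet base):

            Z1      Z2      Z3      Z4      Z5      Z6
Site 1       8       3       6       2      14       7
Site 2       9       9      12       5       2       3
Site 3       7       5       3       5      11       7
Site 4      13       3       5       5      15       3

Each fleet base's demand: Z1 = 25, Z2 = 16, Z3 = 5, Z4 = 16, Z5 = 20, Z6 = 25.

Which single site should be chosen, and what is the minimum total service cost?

With exactly 1 open, each fleet base uses its cheapest among the chosen.
{Site 2}: Z1→Site 2 9·25=225, Z2→Site 2 9·16=144, Z3→Site 2 12·5=60, Z4→Site 2 5·16=80, Z5→Site 2 2·20=40, Z6→Site 2 3·25=75. Service cost 624.
{Site 3}: service cost 745
{Site 1}: service cost 765
Among all 4 size-1 choices, {Site 2} is lowest.

Choose Site 2 only; total service cost 624.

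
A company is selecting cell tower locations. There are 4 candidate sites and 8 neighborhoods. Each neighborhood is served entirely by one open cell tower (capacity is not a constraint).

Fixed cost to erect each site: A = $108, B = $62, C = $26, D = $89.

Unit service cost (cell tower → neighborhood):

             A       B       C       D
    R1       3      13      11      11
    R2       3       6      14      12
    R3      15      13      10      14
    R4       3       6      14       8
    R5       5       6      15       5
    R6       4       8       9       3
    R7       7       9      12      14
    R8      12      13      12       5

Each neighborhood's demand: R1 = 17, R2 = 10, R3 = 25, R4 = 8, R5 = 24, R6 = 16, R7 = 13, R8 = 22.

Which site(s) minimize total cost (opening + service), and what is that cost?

For any fixed open set, each neighborhood goes to its cheapest open site; total = fixed + service.
{A, C, D}: R1→A 3·17=51, R2→A 3·10=30, R3→C 10·25=250, R4→A 3·8=24, R5→A 5·24=120, R6→D 3·16=48, R7→A 7·13=91, R8→D 5·22=110. Service 724; fixed 223; total 947.
{A, B, C, D}: R1→A 3·17=51, R2→A 3·10=30, R3→C 10·25=250, R4→A 3·8=24, R5→A 5·24=120, R6→D 3·16=48, R7→A 7·13=91, R8→D 5·22=110. Service 724; fixed 285; total 1009.
{A, D}: service 824 + fixed 197 = 1021
{C}: service 1613 + fixed 26 = 1639
No other subset beats 947.

Open A, C and D; minimum total cost 947.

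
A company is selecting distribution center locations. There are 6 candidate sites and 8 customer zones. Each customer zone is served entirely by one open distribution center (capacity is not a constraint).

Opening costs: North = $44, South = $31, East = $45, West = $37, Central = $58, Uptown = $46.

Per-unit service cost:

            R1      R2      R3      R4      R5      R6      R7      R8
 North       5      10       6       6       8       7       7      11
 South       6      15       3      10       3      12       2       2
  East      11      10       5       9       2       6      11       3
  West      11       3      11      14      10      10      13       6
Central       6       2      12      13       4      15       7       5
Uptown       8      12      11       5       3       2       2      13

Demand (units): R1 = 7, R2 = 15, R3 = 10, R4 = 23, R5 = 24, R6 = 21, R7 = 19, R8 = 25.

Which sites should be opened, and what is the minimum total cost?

Open South, West and Uptown; minimum total cost 548.

For any fixed open set, each customer zone goes to its cheapest open site; total = fixed + service.
{South, West, Uptown}: R1→South 6·7=42, R2→West 3·15=45, R3→South 3·10=30, R4→Uptown 5·23=115, R5→South 3·24=72, R6→Uptown 2·21=42, R7→South 2·19=38, R8→South 2·25=50. Service 434; fixed 114; total 548.
{South, Central, Uptown}: service 419 + fixed 135 = 554
{South, East, West, Uptown}: R1→South 6·7=42, R2→West 3·15=45, R3→South 3·10=30, R4→Uptown 5·23=115, R5→East 2·24=48, R6→Uptown 2·21=42, R7→South 2·19=38, R8→South 2·25=50. Service 410; fixed 159; total 569.
{North, South, East, West, Central, Uptown}: service 388 + fixed 261 = 649
No other subset beats 548.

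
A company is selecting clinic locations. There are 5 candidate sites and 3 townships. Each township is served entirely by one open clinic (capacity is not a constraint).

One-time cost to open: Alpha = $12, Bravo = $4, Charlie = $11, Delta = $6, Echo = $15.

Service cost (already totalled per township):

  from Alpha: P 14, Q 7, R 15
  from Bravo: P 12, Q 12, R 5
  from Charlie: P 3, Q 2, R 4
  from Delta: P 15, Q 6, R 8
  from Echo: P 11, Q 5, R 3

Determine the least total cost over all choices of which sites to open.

For any fixed open set, each township goes to its cheapest open site; total = fixed + service.
{Charlie}: P→Charlie 3, Q→Charlie 2, R→Charlie 4. Service 9; fixed 11; total 20.
{Bravo, Charlie}: P→Charlie 3, Q→Charlie 2, R→Charlie 4. Service 9; fixed 15; total 24.
{Charlie, Delta}: service 9 + fixed 17 = 26
{Alpha, Bravo, Charlie, Delta, Echo}: service 8 + fixed 48 = 56
No other subset beats 20.

Minimum total cost: 20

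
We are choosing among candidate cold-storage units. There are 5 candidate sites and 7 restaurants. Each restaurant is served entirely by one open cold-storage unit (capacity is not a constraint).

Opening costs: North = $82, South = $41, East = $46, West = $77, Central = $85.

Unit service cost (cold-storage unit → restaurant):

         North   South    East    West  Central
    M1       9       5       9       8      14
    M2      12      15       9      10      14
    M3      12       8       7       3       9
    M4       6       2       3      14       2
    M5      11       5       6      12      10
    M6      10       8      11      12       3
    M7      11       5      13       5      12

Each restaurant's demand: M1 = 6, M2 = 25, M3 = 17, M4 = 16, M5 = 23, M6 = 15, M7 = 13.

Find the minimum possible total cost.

Minimum total cost: 781

For any fixed open set, each restaurant goes to its cheapest open site; total = fixed + service.
{South, West}: M1→South 5·6=30, M2→West 10·25=250, M3→West 3·17=51, M4→South 2·16=32, M5→South 5·23=115, M6→South 8·15=120, M7→South 5·13=65. Service 663; fixed 118; total 781.
{South, West, Central}: service 588 + fixed 203 = 791
{South, East}: service 706 + fixed 87 = 793
{North, South, East, West, Central}: M1→South 5·6=30, M2→East 9·25=225, M3→West 3·17=51, M4→South 2·16=32, M5→South 5·23=115, M6→Central 3·15=45, M7→South 5·13=65. Service 563; fixed 331; total 894.
No other subset beats 781.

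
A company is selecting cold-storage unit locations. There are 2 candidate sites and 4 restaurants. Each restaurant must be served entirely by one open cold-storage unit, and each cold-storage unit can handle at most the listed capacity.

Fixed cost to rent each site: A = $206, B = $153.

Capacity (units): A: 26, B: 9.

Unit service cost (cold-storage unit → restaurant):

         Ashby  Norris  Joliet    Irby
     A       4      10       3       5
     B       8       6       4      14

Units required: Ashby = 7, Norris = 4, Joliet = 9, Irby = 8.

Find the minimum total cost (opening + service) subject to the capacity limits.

Minimum total cost: 478

Open {A, B}: Ashby→A 4·7=28, Norris→B 6·4=24, Joliet→A 3·9=27, Irby→A 5·8=40.
Loads: A carries 24/26, B carries 4/9. Service 119; fixed 359; total 478.
Next best feasible plan costs 503.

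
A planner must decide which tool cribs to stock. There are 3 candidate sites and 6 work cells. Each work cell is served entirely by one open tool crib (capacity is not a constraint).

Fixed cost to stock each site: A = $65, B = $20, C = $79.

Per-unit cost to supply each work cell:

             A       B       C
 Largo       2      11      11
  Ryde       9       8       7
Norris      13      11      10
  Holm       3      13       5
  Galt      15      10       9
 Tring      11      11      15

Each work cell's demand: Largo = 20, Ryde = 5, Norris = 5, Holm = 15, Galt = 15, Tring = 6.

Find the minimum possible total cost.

Minimum total cost: 481

For any fixed open set, each work cell goes to its cheapest open site; total = fixed + service.
{A, B}: Largo→A 2·20=40, Ryde→B 8·5=40, Norris→B 11·5=55, Holm→A 3·15=45, Galt→B 10·15=150, Tring→A 11·6=66. Service 396; fixed 85; total 481.
{A, C}: Largo→A 2·20=40, Ryde→C 7·5=35, Norris→C 10·5=50, Holm→A 3·15=45, Galt→C 9·15=135, Tring→A 11·6=66. Service 371; fixed 144; total 515.
{A, B, C}: service 371 + fixed 164 = 535
{B}: service 726 + fixed 20 = 746
(All 7 nonempty subsets were checked; A and B is lowest.)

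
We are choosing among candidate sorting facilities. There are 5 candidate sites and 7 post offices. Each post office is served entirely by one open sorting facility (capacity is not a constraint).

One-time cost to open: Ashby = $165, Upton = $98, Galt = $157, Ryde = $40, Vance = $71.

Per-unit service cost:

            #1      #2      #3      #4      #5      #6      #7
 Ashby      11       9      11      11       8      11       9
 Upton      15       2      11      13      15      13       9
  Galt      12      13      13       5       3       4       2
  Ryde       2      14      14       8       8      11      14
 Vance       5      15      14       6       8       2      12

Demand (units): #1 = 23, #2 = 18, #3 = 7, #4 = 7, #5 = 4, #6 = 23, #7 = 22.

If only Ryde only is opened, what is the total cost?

Each post office is assigned to its cheapest site among the open ones.
{Ryde}: #1→Ryde 2·23=46, #2→Ryde 14·18=252, #3→Ryde 14·7=98, #4→Ryde 8·7=56, #5→Ryde 8·4=32, #6→Ryde 11·23=253, #7→Ryde 14·22=308. Service 1045; fixed 40; total 1085.

Total cost: 1085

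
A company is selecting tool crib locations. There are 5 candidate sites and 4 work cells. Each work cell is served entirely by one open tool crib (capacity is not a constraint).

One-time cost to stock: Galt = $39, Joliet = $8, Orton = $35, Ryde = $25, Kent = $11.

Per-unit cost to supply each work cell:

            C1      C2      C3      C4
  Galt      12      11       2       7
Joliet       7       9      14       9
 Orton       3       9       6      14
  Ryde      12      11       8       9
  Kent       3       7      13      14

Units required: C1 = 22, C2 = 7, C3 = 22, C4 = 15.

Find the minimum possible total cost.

Minimum total cost: 314

For any fixed open set, each work cell goes to its cheapest open site; total = fixed + service.
{Galt, Kent}: C1→Kent 3·22=66, C2→Kent 7·7=49, C3→Galt 2·22=44, C4→Galt 7·15=105. Service 264; fixed 50; total 314.
{Galt, Joliet, Kent}: C1→Kent 3·22=66, C2→Kent 7·7=49, C3→Galt 2·22=44, C4→Galt 7·15=105. Service 264; fixed 58; total 322.
{Galt, Ryde, Kent}: service 264 + fixed 75 = 339
{Galt, Joliet, Orton, Ryde, Kent}: C1→Orton 3·22=66, C2→Kent 7·7=49, C3→Galt 2·22=44, C4→Galt 7·15=105. Service 264; fixed 118; total 382.
No other subset beats 314.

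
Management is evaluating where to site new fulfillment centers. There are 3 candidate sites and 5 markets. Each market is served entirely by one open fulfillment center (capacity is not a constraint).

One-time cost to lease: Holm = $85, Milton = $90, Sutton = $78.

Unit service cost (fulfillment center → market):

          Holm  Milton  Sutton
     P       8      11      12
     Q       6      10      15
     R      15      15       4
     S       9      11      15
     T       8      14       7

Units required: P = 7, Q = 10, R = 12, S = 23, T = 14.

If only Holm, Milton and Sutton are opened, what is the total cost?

Total cost: 722

Each market is assigned to its cheapest site among the open ones.
{Holm, Milton, Sutton}: P→Holm 8·7=56, Q→Holm 6·10=60, R→Sutton 4·12=48, S→Holm 9·23=207, T→Sutton 7·14=98. Service 469; fixed 253; total 722.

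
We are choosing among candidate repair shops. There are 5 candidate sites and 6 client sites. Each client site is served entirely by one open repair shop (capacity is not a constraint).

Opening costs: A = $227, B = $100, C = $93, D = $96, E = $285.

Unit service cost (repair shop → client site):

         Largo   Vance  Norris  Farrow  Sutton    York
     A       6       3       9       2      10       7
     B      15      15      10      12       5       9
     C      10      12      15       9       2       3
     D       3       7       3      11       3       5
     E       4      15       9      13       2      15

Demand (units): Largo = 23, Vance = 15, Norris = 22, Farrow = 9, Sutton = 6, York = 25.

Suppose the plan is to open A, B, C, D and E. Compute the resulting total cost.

Each client site is assigned to its cheapest site among the open ones.
{A, B, C, D, E}: Largo→D 3·23=69, Vance→A 3·15=45, Norris→D 3·22=66, Farrow→A 2·9=18, Sutton→C 2·6=12, York→C 3·25=75. Service 285; fixed 801; total 1086.

Total cost: 1086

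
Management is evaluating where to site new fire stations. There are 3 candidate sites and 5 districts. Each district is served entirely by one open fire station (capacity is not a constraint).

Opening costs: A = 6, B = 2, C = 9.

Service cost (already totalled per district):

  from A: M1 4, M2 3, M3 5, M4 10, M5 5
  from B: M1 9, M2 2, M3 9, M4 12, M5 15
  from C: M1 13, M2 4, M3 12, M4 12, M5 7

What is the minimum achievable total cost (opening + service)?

Minimum total cost: 33

For any fixed open set, each district goes to its cheapest open site; total = fixed + service.
{A}: M1→A 4, M2→A 3, M3→A 5, M4→A 10, M5→A 5. Service 27; fixed 6; total 33.
{A, B}: M1→A 4, M2→B 2, M3→A 5, M4→A 10, M5→A 5. Service 26; fixed 8; total 34.
{A, C}: M1→A 4, M2→A 3, M3→A 5, M4→A 10, M5→A 5. Service 27; fixed 15; total 42.
{A, B, C}: M1→A 4, M2→B 2, M3→A 5, M4→A 10, M5→A 5. Service 26; fixed 17; total 43.
No other subset beats 33.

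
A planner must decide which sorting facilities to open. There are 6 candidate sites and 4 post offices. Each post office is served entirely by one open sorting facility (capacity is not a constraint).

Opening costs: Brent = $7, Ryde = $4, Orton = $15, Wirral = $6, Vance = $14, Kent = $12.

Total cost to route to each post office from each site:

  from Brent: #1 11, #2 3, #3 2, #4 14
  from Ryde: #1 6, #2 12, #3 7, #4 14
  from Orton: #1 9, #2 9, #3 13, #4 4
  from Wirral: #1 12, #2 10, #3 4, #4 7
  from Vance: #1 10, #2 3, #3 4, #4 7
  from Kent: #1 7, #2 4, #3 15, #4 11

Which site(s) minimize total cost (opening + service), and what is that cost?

For any fixed open set, each post office goes to its cheapest open site; total = fixed + service.
{Brent, Ryde, Wirral}: #1→Ryde 6, #2→Brent 3, #3→Brent 2, #4→Wirral 7. Service 18; fixed 17; total 35.
{Brent, Ryde}: service 25 + fixed 11 = 36
{Brent, Wirral}: service 23 + fixed 13 = 36
{Brent, Ryde, Orton, Wirral, Vance, Kent}: service 15 + fixed 58 = 73
No other subset beats 35.

Open Brent, Ryde and Wirral; minimum total cost 35.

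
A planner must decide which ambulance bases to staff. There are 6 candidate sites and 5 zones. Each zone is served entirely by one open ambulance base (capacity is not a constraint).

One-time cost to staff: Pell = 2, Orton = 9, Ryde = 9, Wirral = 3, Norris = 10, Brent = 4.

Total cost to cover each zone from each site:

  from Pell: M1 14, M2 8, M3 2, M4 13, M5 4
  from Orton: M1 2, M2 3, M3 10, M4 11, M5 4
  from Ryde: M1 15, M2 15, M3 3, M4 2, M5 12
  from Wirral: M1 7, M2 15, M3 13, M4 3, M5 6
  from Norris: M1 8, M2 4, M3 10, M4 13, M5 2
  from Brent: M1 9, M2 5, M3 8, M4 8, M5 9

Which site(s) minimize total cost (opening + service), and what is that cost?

For any fixed open set, each zone goes to its cheapest open site; total = fixed + service.
{Pell, Orton, Wirral}: M1→Orton 2, M2→Orton 3, M3→Pell 2, M4→Wirral 3, M5→Pell 4. Service 14; fixed 14; total 28.
{Pell, Wirral}: M1→Wirral 7, M2→Pell 8, M3→Pell 2, M4→Wirral 3, M5→Pell 4. Service 24; fixed 5; total 29.
{Pell, Wirral, Brent}: service 21 + fixed 9 = 30
{Pell, Orton, Ryde, Wirral, Norris, Brent}: M1→Orton 2, M2→Orton 3, M3→Pell 2, M4→Ryde 2, M5→Norris 2. Service 11; fixed 37; total 48.
No other subset beats 28.

Open Pell, Orton and Wirral; minimum total cost 28.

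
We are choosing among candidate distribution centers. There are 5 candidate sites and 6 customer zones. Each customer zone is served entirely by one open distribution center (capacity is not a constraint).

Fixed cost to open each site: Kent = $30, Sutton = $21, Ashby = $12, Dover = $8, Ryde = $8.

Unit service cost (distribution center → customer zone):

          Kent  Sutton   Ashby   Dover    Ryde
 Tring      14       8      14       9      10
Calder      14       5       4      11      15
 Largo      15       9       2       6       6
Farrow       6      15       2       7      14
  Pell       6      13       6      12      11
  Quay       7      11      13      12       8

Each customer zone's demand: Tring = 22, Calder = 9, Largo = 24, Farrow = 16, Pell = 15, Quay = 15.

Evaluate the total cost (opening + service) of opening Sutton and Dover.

Each customer zone is assigned to its cheapest site among the open ones.
{Sutton, Dover}: Tring→Sutton 8·22=176, Calder→Sutton 5·9=45, Largo→Dover 6·24=144, Farrow→Dover 7·16=112, Pell→Dover 12·15=180, Quay→Sutton 11·15=165. Service 822; fixed 29; total 851.

Total cost: 851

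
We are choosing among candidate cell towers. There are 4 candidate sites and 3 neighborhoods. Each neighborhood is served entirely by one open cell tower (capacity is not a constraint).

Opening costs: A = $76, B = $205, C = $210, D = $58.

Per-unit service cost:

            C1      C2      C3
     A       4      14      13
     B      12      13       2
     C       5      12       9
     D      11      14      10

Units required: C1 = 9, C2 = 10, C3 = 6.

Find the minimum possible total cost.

For any fixed open set, each neighborhood goes to its cheapest open site; total = fixed + service.
{A}: C1→A 4·9=36, C2→A 14·10=140, C3→A 13·6=78. Service 254; fixed 76; total 330.
{D}: service 299 + fixed 58 = 357
{A, D}: service 236 + fixed 134 = 370
{A, B, C, D}: C1→A 4·9=36, C2→C 12·10=120, C3→B 2·6=12. Service 168; fixed 549; total 717.
No other subset beats 330.

Minimum total cost: 330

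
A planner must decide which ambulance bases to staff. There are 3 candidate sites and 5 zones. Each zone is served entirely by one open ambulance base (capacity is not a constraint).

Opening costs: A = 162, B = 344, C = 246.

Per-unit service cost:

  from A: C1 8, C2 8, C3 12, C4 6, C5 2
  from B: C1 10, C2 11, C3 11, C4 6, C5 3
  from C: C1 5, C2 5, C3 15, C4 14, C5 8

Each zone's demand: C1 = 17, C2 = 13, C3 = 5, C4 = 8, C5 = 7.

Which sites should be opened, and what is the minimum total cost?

Open A only; minimum total cost 524.

For any fixed open set, each zone goes to its cheapest open site; total = fixed + service.
{A}: C1→A 8·17=136, C2→A 8·13=104, C3→A 12·5=60, C4→A 6·8=48, C5→A 2·7=14. Service 362; fixed 162; total 524.
{C}: C1→C 5·17=85, C2→C 5·13=65, C3→C 15·5=75, C4→C 14·8=112, C5→C 8·7=56. Service 393; fixed 246; total 639.
{A, C}: service 272 + fixed 408 = 680
{A, B, C}: C1→C 5·17=85, C2→C 5·13=65, C3→B 11·5=55, C4→A 6·8=48, C5→A 2·7=14. Service 267; fixed 752; total 1019.
No other subset beats 524.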